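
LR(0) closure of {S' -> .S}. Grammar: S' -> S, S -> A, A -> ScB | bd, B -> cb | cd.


Start: S' -> .S
For each item with dot before a nonterminal B, add B -> .γ for every B-production
Closure: [S' -> .S, S -> .A, A -> .ScB, A -> .bd]


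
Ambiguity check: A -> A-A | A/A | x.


'x-x/x' has two parse trees (no precedence encoded between - and /)
Ambiguous


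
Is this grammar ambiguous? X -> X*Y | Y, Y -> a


precedence layered via separate nonterminal Y: deterministic
Unambiguous


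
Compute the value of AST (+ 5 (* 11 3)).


Evaluate inner: (* 11 3) = 33
Evaluate root: (+ 5 33) = 38
Result: 38


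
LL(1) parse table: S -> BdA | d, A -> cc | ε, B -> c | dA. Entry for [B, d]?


For [B, d]: 'd' ∈ FIRST(dA)
Entry: B -> dA


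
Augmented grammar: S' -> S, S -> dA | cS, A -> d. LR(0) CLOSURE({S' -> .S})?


Start: S' -> .S
For each item with dot before a nonterminal B, add B -> .γ for every B-production
Closure: [S' -> .S, S -> .dA, S -> .cS]


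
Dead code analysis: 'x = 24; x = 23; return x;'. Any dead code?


first assignment to x is overwritten before any read
Dead: 'x = 24'


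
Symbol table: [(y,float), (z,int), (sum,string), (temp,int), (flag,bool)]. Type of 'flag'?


Lookup 'flag' → type bool


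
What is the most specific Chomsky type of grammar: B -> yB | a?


Right-linear: every RHS is a terminal or a terminal followed by one nonterminal
Classification: Type 3 (Regular)


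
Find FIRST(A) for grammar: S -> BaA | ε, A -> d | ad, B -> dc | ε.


Per alternative of A: FIRST(d) = {d}; FIRST(ad) = {a}
FIRST(A) = {a, d}


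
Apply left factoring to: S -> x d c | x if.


Common prefix: 'x'
Factored: S -> x S', S' -> d c | if


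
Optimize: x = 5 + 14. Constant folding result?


5 + 14 = 19 at compile time
Optimized: x = 19


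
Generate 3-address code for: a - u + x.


Break into single-operator statements:
t1 = a - u
t2 = t1 + x


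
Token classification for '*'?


Pattern: operator symbol
Type: OPERATOR


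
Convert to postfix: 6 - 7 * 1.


* has higher precedence, evaluate 7*1 first
Postfix: 6 7 1 * -


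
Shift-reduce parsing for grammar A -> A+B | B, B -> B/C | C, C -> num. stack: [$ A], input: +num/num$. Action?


shift '+' to continue A -> A+B
Action: shift


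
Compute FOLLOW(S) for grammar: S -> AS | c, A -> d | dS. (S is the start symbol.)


$ ∈ FOLLOW(S). For each A -> αBβ: add FIRST(β)\{ε} to FOLLOW(B); if β nullable, add FOLLOW(A).
FOLLOW(S) = {$, c, d}


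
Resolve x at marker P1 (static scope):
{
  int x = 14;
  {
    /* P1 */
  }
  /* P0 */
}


P1's block does not declare x; resolves to the enclosing declaration at depth 0
x = 14


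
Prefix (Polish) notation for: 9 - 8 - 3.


left-to-right (same/higher precedence on left): tree is (- (- 9 8) 3)
Prefix: - - 9 8 3


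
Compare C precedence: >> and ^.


'>>' is shift (level 8); '^' is bitwise XOR (level 4)
Higher level binds tighter
'>>' has higher precedence than '^'


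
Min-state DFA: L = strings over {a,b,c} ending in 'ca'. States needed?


Track the longest suffix of input matching a prefix of 'ca': 3 classes (prefixes of length 0..2)
Minimal DFA: 3 states


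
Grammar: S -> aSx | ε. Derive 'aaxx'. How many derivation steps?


Derivation: S => aSx => aaSxx => aaxx
Steps: 3


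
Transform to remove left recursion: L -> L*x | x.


Left-recursive alternatives: L*x; non-recursive: x
Introduce L': L -> xL', L' -> *xL' | ε


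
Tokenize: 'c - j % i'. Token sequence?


Scan left to right, longest-match per lexeme
Tokens: ID(c), OP(-), ID(j), OP(%), ID(i)


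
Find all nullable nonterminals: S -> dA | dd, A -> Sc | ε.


A nonterminal is nullable iff some alternative derives ε (directly, or every symbol in it is nullable)
Nullable: {A}


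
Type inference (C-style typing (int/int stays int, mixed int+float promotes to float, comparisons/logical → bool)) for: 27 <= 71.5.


Operand types: int <= float
Rule: comparison yields bool
Result type: bool


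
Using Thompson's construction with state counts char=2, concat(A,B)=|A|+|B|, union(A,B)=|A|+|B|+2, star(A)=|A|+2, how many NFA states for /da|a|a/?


Syntax tree has 4 char leaf(s), 2 union(s), 0 star(s)
chars contribute 4×2 = 8; each union adds +2; each star adds +2
Total: 8 + 4 + 0 = 12 states


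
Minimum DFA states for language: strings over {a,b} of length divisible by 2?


Track length mod 2: states 0..1, accept at 0
Minimal DFA: 2 states


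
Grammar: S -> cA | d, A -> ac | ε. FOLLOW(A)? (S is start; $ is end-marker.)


$ ∈ FOLLOW(S). For each A -> αBβ: add FIRST(β)\{ε} to FOLLOW(B); if β nullable, add FOLLOW(A).
FOLLOW(A) = {$}


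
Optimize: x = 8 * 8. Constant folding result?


8 * 8 = 64 at compile time
Optimized: x = 64


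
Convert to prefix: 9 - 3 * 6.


'*' binds tighter: tree is (- 9 (* 3 6))
Prefix: - 9 * 3 6


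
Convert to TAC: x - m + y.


Break into single-operator statements:
t1 = x - m
t2 = t1 + y


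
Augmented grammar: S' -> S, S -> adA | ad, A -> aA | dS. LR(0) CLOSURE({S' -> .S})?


Start: S' -> .S
For each item with dot before a nonterminal B, add B -> .γ for every B-production
Closure: [S' -> .S, S -> .adA, S -> .ad]


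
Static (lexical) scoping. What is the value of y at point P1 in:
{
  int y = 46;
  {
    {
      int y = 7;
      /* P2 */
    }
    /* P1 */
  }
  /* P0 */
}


P1's block does not declare y; resolves to the enclosing declaration at depth 0
y = 46


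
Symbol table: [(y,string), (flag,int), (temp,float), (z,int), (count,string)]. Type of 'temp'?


Lookup 'temp' → type float


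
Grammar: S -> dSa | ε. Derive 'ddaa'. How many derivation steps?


Derivation: S => dSa => ddSaa => ddaa
Steps: 3


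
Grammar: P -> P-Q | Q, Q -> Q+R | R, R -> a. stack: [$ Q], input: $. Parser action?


lookahead ∉ {+} so Q won't extend; reduce P -> Q
Action: reduce (P -> Q)


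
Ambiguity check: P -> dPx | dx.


balanced d^n…x^n: each string has a unique parse
Unambiguous


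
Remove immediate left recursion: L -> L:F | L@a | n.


Left-recursive alternatives: L:F, L@a; non-recursive: n
Introduce L': L -> nL', L' -> :FL' | @aL' | ε


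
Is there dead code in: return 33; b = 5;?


statement follows a return and is unreachable
Dead: 'b = 5'


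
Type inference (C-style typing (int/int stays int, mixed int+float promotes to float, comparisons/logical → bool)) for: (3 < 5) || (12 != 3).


Operand types: bool || bool
Rule: logical operators take bool operands and yield bool
Result type: bool


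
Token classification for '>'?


Pattern: operator symbol
Type: OPERATOR


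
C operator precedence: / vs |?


'/' is multiplicative (level 10); '|' is bitwise OR (level 3)
Higher level binds tighter
'/' has higher precedence than '|'


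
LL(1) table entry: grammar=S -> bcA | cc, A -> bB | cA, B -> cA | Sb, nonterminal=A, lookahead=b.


For [A, b]: 'b' ∈ FIRST(bB)
Entry: A -> bB


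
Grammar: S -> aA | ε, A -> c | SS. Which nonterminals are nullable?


A nonterminal is nullable iff some alternative derives ε (directly, or every symbol in it is nullable)
Nullable: {A, S}


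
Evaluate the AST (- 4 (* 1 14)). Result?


Evaluate inner: (* 1 14) = 14
Evaluate root: (- 4 14) = -10
Result: -10


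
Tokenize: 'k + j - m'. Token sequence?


Scan left to right, longest-match per lexeme
Tokens: ID(k), OP(+), ID(j), OP(-), ID(m)


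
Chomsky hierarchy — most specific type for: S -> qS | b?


Right-linear: every RHS is a terminal or a terminal followed by one nonterminal
Classification: Type 3 (Regular)


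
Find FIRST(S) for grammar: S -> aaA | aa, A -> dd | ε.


Per alternative of S: FIRST(aaA) = {a}; FIRST(aa) = {a}
FIRST(S) = {a}


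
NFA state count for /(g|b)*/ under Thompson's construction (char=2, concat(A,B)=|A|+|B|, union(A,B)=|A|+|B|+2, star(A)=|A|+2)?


Syntax tree has 2 char leaf(s), 1 union(s), 1 star(s)
chars contribute 2×2 = 4; each union adds +2; each star adds +2
Total: 4 + 2 + 2 = 8 states


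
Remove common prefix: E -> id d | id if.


Common prefix: 'id'
Factored: E -> id E', E' -> d | if


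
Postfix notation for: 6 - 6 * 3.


* has higher precedence, evaluate 6*3 first
Postfix: 6 6 3 * -


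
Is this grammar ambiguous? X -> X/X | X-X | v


'v/v-v' has two parse trees (no precedence encoded between / and -)
Ambiguous


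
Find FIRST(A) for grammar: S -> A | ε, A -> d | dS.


Per alternative of A: FIRST(d) = {d}; FIRST(dS) = {d}
FIRST(A) = {d}


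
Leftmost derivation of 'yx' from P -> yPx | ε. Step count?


Derivation: P => yPx => yx
Steps: 2


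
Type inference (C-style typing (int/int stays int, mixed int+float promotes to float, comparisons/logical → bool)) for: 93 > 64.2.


Operand types: int > float
Rule: comparison yields bool
Result type: bool


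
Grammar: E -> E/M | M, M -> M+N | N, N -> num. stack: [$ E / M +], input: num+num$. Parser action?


no handle; shift 'num'
Action: shift


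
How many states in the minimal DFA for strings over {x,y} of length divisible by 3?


Track length mod 3: states 0..2, accept at 0
Minimal DFA: 3 states


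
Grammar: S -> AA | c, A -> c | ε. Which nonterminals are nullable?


A nonterminal is nullable iff some alternative derives ε (directly, or every symbol in it is nullable)
Nullable: {A, S}


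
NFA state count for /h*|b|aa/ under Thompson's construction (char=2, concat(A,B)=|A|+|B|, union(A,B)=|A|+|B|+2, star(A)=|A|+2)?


Syntax tree has 4 char leaf(s), 2 union(s), 1 star(s)
chars contribute 4×2 = 8; each union adds +2; each star adds +2
Total: 8 + 4 + 2 = 14 states


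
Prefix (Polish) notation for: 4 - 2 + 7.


left-to-right (same/higher precedence on left): tree is (+ (- 4 2) 7)
Prefix: + - 4 2 7


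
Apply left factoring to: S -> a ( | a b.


Common prefix: 'a'
Factored: S -> a S', S' -> ( | b


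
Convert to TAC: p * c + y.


Break into single-operator statements:
t1 = p * c
t2 = t1 + y


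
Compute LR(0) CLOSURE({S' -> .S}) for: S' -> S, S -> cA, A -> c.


Start: S' -> .S
For each item with dot before a nonterminal B, add B -> .γ for every B-production
Closure: [S' -> .S, S -> .cA]


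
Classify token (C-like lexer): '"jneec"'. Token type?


Pattern: double-quoted sequence
Type: STRING_LITERAL


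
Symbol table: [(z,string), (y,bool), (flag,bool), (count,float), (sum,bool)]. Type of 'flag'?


Lookup 'flag' → type bool


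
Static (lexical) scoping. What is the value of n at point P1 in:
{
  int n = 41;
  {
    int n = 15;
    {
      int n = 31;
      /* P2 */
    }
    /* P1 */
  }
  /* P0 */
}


n declared in the same block as P1
n = 15


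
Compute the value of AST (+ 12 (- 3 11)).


Evaluate inner: (- 3 11) = -8
Evaluate root: (+ 12 -8) = 4
Result: 4


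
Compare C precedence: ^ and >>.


'>>' is shift (level 8); '^' is bitwise XOR (level 4)
Higher level binds tighter
'>>' has higher precedence than '^'


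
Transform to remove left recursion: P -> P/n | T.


Left-recursive alternatives: P/n; non-recursive: T
Introduce P': P -> TP', P' -> /nP' | ε


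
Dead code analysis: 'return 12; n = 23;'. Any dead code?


statement follows a return and is unreachable
Dead: 'n = 23'


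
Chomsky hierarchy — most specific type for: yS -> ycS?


LHS has context (more than one symbol) and |LHS| ≤ |RHS|
Classification: Type 1 (Context-Sensitive)


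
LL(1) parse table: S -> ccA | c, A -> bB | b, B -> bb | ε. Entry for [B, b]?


For [B, b]: 'b' ∈ FIRST(bb)
Entry: B -> bb


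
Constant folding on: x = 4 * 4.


4 * 4 = 16 at compile time
Optimized: x = 16


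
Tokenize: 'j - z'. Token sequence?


Scan left to right, longest-match per lexeme
Tokens: ID(j), OP(-), ID(z)


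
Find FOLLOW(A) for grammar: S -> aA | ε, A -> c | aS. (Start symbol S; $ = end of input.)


$ ∈ FOLLOW(S). For each A -> αBβ: add FIRST(β)\{ε} to FOLLOW(B); if β nullable, add FOLLOW(A).
FOLLOW(A) = {$}


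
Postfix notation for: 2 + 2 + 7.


Left to right (same or higher precedence on left)
Postfix: 2 2 + 7 +


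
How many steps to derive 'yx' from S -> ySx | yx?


Derivation: S => yx
Steps: 1


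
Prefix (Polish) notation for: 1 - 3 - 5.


left-to-right (same/higher precedence on left): tree is (- (- 1 3) 5)
Prefix: - - 1 3 5


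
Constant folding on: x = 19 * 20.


19 * 20 = 380 at compile time
Optimized: x = 380


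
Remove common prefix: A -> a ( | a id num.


Common prefix: 'a'
Factored: A -> a A', A' -> ( | id num


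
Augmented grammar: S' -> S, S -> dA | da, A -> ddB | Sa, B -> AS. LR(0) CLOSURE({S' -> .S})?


Start: S' -> .S
For each item with dot before a nonterminal B, add B -> .γ for every B-production
Closure: [S' -> .S, S -> .dA, S -> .da]


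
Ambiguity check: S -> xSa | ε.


balanced x^n…a^n: each string has a unique parse
Unambiguous


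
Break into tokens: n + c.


Scan left to right, longest-match per lexeme
Tokens: ID(n), OP(+), ID(c)


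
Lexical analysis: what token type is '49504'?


Pattern: digits only
Type: INTEGER_LITERAL


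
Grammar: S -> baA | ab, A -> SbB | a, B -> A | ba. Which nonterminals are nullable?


A nonterminal is nullable iff some alternative derives ε (directly, or every symbol in it is nullable)
Nullable: {}


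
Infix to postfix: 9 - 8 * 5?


* has higher precedence, evaluate 8*5 first
Postfix: 9 8 5 * -


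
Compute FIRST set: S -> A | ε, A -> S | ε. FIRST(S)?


Per alternative of S: FIRST(A) = {ε}; FIRST(ε) = {ε}
FIRST(S) = {ε}


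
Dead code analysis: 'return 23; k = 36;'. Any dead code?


statement follows a return and is unreachable
Dead: 'k = 36'


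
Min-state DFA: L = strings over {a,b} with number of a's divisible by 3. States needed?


Track (count of a) mod 3: states 0..2, accept at 0
Minimal DFA: 3 states


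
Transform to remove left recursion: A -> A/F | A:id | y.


Left-recursive alternatives: A/F, A:id; non-recursive: y
Introduce A': A -> yA', A' -> /FA' | :idA' | ε


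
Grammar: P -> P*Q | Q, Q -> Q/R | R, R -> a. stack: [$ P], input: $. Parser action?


start symbol P on stack, input exhausted
Action: accept


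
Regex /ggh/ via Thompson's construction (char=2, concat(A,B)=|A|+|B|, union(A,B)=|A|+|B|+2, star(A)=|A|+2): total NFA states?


Syntax tree has 3 char leaf(s), 0 union(s), 0 star(s)
chars contribute 3×2 = 6; each union adds +2; each star adds +2
Total: 6 + 0 + 0 = 6 states


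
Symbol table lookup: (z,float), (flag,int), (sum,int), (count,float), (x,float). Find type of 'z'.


Lookup 'z' → type float


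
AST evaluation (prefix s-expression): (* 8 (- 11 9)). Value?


Evaluate inner: (- 11 9) = 2
Evaluate root: (* 8 2) = 16
Result: 16


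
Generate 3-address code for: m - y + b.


Break into single-operator statements:
t1 = m - y
t2 = t1 + b


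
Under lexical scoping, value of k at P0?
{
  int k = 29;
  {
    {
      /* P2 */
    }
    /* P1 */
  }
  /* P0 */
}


k declared in the same block as P0
k = 29


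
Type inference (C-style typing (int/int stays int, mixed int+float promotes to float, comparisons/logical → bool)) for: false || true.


Operand types: bool || bool
Rule: logical operators take bool operands and yield bool
Result type: bool


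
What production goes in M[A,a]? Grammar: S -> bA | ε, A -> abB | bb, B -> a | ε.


For [A, a]: 'a' ∈ FIRST(abB)
Entry: A -> abB


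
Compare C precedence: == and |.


'==' is equality (level 6); '|' is bitwise OR (level 3)
Higher level binds tighter
'==' has higher precedence than '|'


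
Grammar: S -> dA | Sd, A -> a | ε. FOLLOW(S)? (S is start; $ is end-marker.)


$ ∈ FOLLOW(S). For each A -> αBβ: add FIRST(β)\{ε} to FOLLOW(B); if β nullable, add FOLLOW(A).
FOLLOW(S) = {$, d}


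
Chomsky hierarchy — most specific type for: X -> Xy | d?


Left-linear: every RHS is a terminal or one nonterminal followed by a terminal
Classification: Type 3 (Regular)


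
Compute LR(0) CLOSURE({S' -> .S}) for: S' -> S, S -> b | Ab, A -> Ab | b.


Start: S' -> .S
For each item with dot before a nonterminal B, add B -> .γ for every B-production
Closure: [S' -> .S, S -> .b, S -> .Ab, A -> .Ab, A -> .b]


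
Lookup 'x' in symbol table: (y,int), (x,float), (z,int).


Lookup 'x' → type float


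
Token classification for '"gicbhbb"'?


Pattern: double-quoted sequence
Type: STRING_LITERAL


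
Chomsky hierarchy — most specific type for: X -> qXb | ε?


Single nonterminal LHS, but q^n b^n is not regular
Classification: Type 2 (Context-Free)


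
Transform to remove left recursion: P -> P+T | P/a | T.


Left-recursive alternatives: P+T, P/a; non-recursive: T
Introduce P': P -> TP', P' -> +TP' | /aP' | ε


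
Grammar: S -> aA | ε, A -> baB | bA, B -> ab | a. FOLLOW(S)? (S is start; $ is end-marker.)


$ ∈ FOLLOW(S). For each A -> αBβ: add FIRST(β)\{ε} to FOLLOW(B); if β nullable, add FOLLOW(A).
FOLLOW(S) = {$}


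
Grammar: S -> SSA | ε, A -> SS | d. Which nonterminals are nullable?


A nonterminal is nullable iff some alternative derives ε (directly, or every symbol in it is nullable)
Nullable: {A, S}


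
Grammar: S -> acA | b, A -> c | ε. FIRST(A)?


Per alternative of A: FIRST(c) = {c}; FIRST(ε) = {ε}
FIRST(A) = {c, ε}


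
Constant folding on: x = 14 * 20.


14 * 20 = 280 at compile time
Optimized: x = 280


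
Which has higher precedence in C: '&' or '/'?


'/' is multiplicative (level 10); '&' is bitwise AND (level 5)
Higher level binds tighter
'/' has higher precedence than '&'


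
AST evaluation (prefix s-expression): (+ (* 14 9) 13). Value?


Evaluate inner: (* 14 9) = 126
Evaluate root: (+ 126 13) = 139
Result: 139


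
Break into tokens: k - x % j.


Scan left to right, longest-match per lexeme
Tokens: ID(k), OP(-), ID(x), OP(%), ID(j)


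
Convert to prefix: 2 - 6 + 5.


left-to-right (same/higher precedence on left): tree is (+ (- 2 6) 5)
Prefix: + - 2 6 5


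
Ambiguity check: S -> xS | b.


right-linear, alternatives start with distinct terminals 'x' vs 'b': unique leftmost derivation
Unambiguous


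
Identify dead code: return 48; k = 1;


statement follows a return and is unreachable
Dead: 'k = 1'


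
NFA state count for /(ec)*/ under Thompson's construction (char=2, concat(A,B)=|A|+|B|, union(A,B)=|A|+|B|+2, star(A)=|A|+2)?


Syntax tree has 2 char leaf(s), 0 union(s), 1 star(s)
chars contribute 2×2 = 4; each union adds +2; each star adds +2
Total: 4 + 0 + 2 = 6 states


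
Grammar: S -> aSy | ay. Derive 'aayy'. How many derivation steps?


Derivation: S => aSy => aayy
Steps: 2


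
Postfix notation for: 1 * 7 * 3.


Left to right (same or higher precedence on left)
Postfix: 1 7 * 3 *


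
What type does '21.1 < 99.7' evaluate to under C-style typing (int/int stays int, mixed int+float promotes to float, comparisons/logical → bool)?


Operand types: float < float
Rule: comparison yields bool
Result type: bool


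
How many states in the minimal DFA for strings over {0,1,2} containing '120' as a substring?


KMP-style automaton: 3 progress states + 1 absorbing accept = 4
Minimal DFA: 4 states


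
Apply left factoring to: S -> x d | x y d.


Common prefix: 'x'
Factored: S -> x S', S' -> d | y d


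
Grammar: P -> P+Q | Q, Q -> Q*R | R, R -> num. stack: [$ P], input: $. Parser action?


start symbol P on stack, input exhausted
Action: accept


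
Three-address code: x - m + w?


Break into single-operator statements:
t1 = x - m
t2 = t1 + w


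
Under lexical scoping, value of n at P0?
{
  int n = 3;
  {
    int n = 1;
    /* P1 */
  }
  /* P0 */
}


n declared in the same block as P0
n = 3


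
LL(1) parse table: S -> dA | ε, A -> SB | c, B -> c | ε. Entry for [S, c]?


For [S, c]: ε is nullable and 'c' ∈ FOLLOW(S)
Entry: S -> ε


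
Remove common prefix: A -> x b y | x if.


Common prefix: 'x'
Factored: A -> x A', A' -> b y | if


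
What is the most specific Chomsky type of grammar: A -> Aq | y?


Left-linear: every RHS is a terminal or one nonterminal followed by a terminal
Classification: Type 3 (Regular)


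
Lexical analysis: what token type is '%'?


Pattern: operator symbol
Type: OPERATOR


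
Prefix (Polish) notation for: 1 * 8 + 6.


left-to-right (same/higher precedence on left): tree is (+ (* 1 8) 6)
Prefix: + * 1 8 6


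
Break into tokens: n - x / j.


Scan left to right, longest-match per lexeme
Tokens: ID(n), OP(-), ID(x), OP(/), ID(j)


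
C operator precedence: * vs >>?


'*' is multiplicative (level 10); '>>' is shift (level 8)
Higher level binds tighter
'*' has higher precedence than '>>'


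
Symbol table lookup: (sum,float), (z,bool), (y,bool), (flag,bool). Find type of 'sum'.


Lookup 'sum' → type float


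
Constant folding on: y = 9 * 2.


9 * 2 = 18 at compile time
Optimized: y = 18


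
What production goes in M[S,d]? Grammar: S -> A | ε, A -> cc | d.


For [S, d]: 'd' ∈ FIRST(A)
Entry: S -> A


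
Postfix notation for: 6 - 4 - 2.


Left to right (same or higher precedence on left)
Postfix: 6 4 - 2 -


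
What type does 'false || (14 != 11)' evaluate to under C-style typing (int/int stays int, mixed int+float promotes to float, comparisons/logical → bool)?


Operand types: bool || bool
Rule: logical operators take bool operands and yield bool
Result type: bool


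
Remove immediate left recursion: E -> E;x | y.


Left-recursive alternatives: E;x; non-recursive: y
Introduce E': E -> yE', E' -> ;xE' | ε


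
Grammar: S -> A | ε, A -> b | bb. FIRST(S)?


Per alternative of S: FIRST(A) = {b}; FIRST(ε) = {ε}
FIRST(S) = {b, ε}


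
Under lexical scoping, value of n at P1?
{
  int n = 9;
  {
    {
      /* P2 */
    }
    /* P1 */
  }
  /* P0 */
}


P1's block does not declare n; resolves to the enclosing declaration at depth 0
n = 9


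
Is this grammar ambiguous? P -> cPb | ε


balanced c^n…b^n: each string has a unique parse
Unambiguous


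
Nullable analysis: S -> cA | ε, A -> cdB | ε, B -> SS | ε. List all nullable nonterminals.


A nonterminal is nullable iff some alternative derives ε (directly, or every symbol in it is nullable)
Nullable: {A, B, S}


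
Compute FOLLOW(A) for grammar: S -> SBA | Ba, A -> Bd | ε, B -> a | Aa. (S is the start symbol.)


$ ∈ FOLLOW(S). For each A -> αBβ: add FIRST(β)\{ε} to FOLLOW(B); if β nullable, add FOLLOW(A).
FOLLOW(A) = {$, a}


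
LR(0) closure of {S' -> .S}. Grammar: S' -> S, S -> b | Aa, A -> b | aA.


Start: S' -> .S
For each item with dot before a nonterminal B, add B -> .γ for every B-production
Closure: [S' -> .S, S -> .b, S -> .Aa, A -> .b, A -> .aA]


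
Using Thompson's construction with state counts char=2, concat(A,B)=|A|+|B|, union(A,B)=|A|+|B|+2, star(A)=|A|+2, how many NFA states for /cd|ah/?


Syntax tree has 4 char leaf(s), 1 union(s), 0 star(s)
chars contribute 4×2 = 8; each union adds +2; each star adds +2
Total: 8 + 2 + 0 = 10 states


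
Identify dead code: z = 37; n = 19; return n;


z is assigned but never read
Dead: 'z = 37'


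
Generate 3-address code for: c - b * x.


Break into single-operator statements:
t1 = b * x
t2 = c - t1


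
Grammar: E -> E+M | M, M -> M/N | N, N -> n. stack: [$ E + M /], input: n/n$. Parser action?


no handle; shift 'n'
Action: shift


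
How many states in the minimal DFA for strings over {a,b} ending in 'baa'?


Track the longest suffix of input matching a prefix of 'baa': 4 classes (prefixes of length 0..3)
Minimal DFA: 4 states


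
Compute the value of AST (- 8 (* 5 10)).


Evaluate inner: (* 5 10) = 50
Evaluate root: (- 8 50) = -42
Result: -42


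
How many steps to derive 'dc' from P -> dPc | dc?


Derivation: P => dc
Steps: 1


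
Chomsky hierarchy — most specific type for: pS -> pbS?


LHS has context (more than one symbol) and |LHS| ≤ |RHS|
Classification: Type 1 (Context-Sensitive)


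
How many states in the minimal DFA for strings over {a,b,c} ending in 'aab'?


Track the longest suffix of input matching a prefix of 'aab': 4 classes (prefixes of length 0..3)
Minimal DFA: 4 states


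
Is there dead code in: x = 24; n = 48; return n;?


x is assigned but never read
Dead: 'x = 24'


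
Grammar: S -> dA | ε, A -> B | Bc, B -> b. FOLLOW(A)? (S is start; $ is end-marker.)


$ ∈ FOLLOW(S). For each A -> αBβ: add FIRST(β)\{ε} to FOLLOW(B); if β nullable, add FOLLOW(A).
FOLLOW(A) = {$}


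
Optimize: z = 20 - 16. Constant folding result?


20 - 16 = 4 at compile time
Optimized: z = 4


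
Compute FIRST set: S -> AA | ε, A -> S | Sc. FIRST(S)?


Per alternative of S: FIRST(AA) = {c, ε}; FIRST(ε) = {ε}
FIRST(S) = {c, ε}


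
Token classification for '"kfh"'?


Pattern: double-quoted sequence
Type: STRING_LITERAL


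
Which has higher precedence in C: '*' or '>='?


'*' is multiplicative (level 10); '>=' is relational (level 7)
Higher level binds tighter
'*' has higher precedence than '>='


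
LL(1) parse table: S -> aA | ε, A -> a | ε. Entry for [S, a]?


For [S, a]: 'a' ∈ FIRST(aA)
Entry: S -> aA


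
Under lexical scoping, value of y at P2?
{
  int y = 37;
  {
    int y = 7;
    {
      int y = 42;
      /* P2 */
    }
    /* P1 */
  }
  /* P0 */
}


y declared in the same block as P2
y = 42


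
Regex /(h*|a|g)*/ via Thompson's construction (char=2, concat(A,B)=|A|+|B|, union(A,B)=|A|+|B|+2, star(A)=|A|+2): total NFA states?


Syntax tree has 3 char leaf(s), 2 union(s), 2 star(s)
chars contribute 3×2 = 6; each union adds +2; each star adds +2
Total: 6 + 4 + 4 = 14 states


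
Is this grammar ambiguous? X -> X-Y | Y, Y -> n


precedence layered via separate nonterminal Y: deterministic
Unambiguous


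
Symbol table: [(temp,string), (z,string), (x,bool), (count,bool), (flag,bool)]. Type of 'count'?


Lookup 'count' → type bool


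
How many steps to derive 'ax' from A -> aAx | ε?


Derivation: A => aAx => ax
Steps: 2


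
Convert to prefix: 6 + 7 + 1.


left-to-right (same/higher precedence on left): tree is (+ (+ 6 7) 1)
Prefix: + + 6 7 1


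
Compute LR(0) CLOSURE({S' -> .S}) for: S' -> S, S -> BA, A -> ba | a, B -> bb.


Start: S' -> .S
For each item with dot before a nonterminal B, add B -> .γ for every B-production
Closure: [S' -> .S, S -> .BA, B -> .bb]


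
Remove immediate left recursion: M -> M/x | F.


Left-recursive alternatives: M/x; non-recursive: F
Introduce M': M -> FM', M' -> /xM' | ε


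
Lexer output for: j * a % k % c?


Scan left to right, longest-match per lexeme
Tokens: ID(j), OP(*), ID(a), OP(%), ID(k), OP(%), ID(c)


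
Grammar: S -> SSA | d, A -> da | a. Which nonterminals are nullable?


A nonterminal is nullable iff some alternative derives ε (directly, or every symbol in it is nullable)
Nullable: {}


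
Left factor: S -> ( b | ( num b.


Common prefix: '('
Factored: S -> ( S', S' -> b | num b


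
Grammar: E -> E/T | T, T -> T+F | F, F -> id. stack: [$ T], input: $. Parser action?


lookahead ∉ {+} so T won't extend; reduce E -> T
Action: reduce (E -> T)


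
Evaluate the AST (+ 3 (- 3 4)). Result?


Evaluate inner: (- 3 4) = -1
Evaluate root: (+ 3 -1) = 2
Result: 2


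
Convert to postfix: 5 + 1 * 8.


* has higher precedence, evaluate 1*8 first
Postfix: 5 1 8 * +


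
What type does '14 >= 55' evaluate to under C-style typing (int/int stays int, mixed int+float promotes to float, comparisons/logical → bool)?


Operand types: int >= int
Rule: comparison yields bool
Result type: bool


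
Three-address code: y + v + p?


Break into single-operator statements:
t1 = y + v
t2 = t1 + p


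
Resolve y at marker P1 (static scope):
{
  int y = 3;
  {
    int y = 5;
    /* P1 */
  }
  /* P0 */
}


y declared in the same block as P1
y = 5


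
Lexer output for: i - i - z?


Scan left to right, longest-match per lexeme
Tokens: ID(i), OP(-), ID(i), OP(-), ID(z)


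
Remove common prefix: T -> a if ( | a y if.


Common prefix: 'a'
Factored: T -> a T', T' -> if ( | y if


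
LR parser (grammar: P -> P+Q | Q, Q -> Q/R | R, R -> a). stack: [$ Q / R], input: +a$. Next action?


handle 'Q/R' on top
Action: reduce (Q -> Q/R)


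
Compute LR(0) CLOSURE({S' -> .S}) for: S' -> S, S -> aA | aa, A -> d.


Start: S' -> .S
For each item with dot before a nonterminal B, add B -> .γ for every B-production
Closure: [S' -> .S, S -> .aA, S -> .aa]


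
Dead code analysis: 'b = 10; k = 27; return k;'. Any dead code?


b is assigned but never read
Dead: 'b = 10'


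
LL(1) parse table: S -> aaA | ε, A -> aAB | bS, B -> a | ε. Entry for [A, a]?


For [A, a]: 'a' ∈ FIRST(aAB)
Entry: A -> aAB


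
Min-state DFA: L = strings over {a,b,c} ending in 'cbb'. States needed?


Track the longest suffix of input matching a prefix of 'cbb': 4 classes (prefixes of length 0..3)
Minimal DFA: 4 states


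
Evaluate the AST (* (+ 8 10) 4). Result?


Evaluate inner: (+ 8 10) = 18
Evaluate root: (* 18 4) = 72
Result: 72


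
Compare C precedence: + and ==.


'+' is additive (level 9); '==' is equality (level 6)
Higher level binds tighter
'+' has higher precedence than '=='


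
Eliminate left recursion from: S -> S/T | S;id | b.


Left-recursive alternatives: S/T, S;id; non-recursive: b
Introduce S': S -> bS', S' -> /TS' | ;idS' | ε


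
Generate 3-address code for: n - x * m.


Break into single-operator statements:
t1 = x * m
t2 = n - t1


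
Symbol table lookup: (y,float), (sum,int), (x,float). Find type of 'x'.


Lookup 'x' → type float


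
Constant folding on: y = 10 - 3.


10 - 3 = 7 at compile time
Optimized: y = 7


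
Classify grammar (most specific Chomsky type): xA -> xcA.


LHS has context (more than one symbol) and |LHS| ≤ |RHS|
Classification: Type 1 (Context-Sensitive)


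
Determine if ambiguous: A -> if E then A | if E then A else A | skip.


dangling else: 'if E then if E then skip else skip' parses two ways
Ambiguous


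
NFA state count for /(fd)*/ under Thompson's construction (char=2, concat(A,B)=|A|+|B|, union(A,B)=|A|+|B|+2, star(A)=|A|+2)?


Syntax tree has 2 char leaf(s), 0 union(s), 1 star(s)
chars contribute 2×2 = 4; each union adds +2; each star adds +2
Total: 4 + 0 + 2 = 6 states


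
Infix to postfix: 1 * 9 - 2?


Left to right (same or higher precedence on left)
Postfix: 1 9 * 2 -


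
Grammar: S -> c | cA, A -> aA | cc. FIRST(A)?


Per alternative of A: FIRST(aA) = {a}; FIRST(cc) = {c}
FIRST(A) = {a, c}


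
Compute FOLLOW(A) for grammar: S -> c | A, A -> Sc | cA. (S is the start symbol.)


$ ∈ FOLLOW(S). For each A -> αBβ: add FIRST(β)\{ε} to FOLLOW(B); if β nullable, add FOLLOW(A).
FOLLOW(A) = {$, c}


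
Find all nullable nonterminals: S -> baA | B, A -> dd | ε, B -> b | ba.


A nonterminal is nullable iff some alternative derives ε (directly, or every symbol in it is nullable)
Nullable: {A}


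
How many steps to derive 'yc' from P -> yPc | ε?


Derivation: P => yPc => yc
Steps: 2


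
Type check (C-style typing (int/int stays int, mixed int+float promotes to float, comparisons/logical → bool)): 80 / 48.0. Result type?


Operand types: int / float
Rule: mixed int/float promotes to float; int/int stays int
Result type: float


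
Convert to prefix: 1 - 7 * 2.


'*' binds tighter: tree is (- 1 (* 7 2))
Prefix: - 1 * 7 2


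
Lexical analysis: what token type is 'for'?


Pattern: reserved word
Type: KEYWORD


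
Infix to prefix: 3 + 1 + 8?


left-to-right (same/higher precedence on left): tree is (+ (+ 3 1) 8)
Prefix: + + 3 1 8


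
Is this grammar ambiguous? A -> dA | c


right-linear, alternatives start with distinct terminals 'd' vs 'c': unique leftmost derivation
Unambiguous


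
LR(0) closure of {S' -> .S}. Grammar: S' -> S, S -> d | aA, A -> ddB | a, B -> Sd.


Start: S' -> .S
For each item with dot before a nonterminal B, add B -> .γ for every B-production
Closure: [S' -> .S, S -> .d, S -> .aA]


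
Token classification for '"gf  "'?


Pattern: double-quoted sequence
Type: STRING_LITERAL


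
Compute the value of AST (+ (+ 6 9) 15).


Evaluate inner: (+ 6 9) = 15
Evaluate root: (+ 15 15) = 30
Result: 30


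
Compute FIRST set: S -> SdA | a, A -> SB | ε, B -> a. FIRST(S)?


Per alternative of S: FIRST(SdA) = {a}; FIRST(a) = {a}
FIRST(S) = {a}


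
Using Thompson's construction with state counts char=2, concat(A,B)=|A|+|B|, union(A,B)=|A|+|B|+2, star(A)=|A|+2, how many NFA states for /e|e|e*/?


Syntax tree has 3 char leaf(s), 2 union(s), 1 star(s)
chars contribute 3×2 = 6; each union adds +2; each star adds +2
Total: 6 + 4 + 2 = 12 states


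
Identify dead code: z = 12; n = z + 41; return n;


z is read by n's definition; n is returned
No dead code


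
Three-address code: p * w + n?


Break into single-operator statements:
t1 = p * w
t2 = t1 + n


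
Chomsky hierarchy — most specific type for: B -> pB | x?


Right-linear: every RHS is a terminal or a terminal followed by one nonterminal
Classification: Type 3 (Regular)


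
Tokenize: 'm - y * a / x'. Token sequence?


Scan left to right, longest-match per lexeme
Tokens: ID(m), OP(-), ID(y), OP(*), ID(a), OP(/), ID(x)


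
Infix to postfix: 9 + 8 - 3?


Left to right (same or higher precedence on left)
Postfix: 9 8 + 3 -


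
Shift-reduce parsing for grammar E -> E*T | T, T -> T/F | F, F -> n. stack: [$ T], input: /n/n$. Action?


shift '/' to continue T -> T/F
Action: shift


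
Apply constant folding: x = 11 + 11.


11 + 11 = 22 at compile time
Optimized: x = 22


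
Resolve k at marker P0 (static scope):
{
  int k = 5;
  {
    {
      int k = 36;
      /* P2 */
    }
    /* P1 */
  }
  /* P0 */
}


k declared in the same block as P0
k = 5


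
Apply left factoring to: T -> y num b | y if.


Common prefix: 'y'
Factored: T -> y T', T' -> num b | if


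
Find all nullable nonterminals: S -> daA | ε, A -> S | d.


A nonterminal is nullable iff some alternative derives ε (directly, or every symbol in it is nullable)
Nullable: {A, S}


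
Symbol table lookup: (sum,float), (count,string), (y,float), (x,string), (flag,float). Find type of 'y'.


Lookup 'y' → type float


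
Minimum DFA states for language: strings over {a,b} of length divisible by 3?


Track length mod 3: states 0..2, accept at 0
Minimal DFA: 3 states


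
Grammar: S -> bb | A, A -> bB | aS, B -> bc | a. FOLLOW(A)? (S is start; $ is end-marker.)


$ ∈ FOLLOW(S). For each A -> αBβ: add FIRST(β)\{ε} to FOLLOW(B); if β nullable, add FOLLOW(A).
FOLLOW(A) = {$}


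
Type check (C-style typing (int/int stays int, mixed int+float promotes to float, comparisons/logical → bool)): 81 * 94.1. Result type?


Operand types: int * float
Rule: mixed int/float promotes to float; int/int stays int
Result type: float


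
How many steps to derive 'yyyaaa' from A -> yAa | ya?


Derivation: A => yAa => yyAaa => yyyaaa
Steps: 3


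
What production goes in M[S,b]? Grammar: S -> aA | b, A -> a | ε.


For [S, b]: 'b' ∈ FIRST(b)
Entry: S -> b


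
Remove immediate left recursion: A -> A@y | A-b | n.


Left-recursive alternatives: A@y, A-b; non-recursive: n
Introduce A': A -> nA', A' -> @yA' | -bA' | ε


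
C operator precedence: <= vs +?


'+' is additive (level 9); '<=' is relational (level 7)
Higher level binds tighter
'+' has higher precedence than '<='


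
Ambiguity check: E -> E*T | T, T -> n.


precedence layered via separate nonterminal T: deterministic
Unambiguous


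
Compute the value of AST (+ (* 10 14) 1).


Evaluate inner: (* 10 14) = 140
Evaluate root: (+ 140 1) = 141
Result: 141


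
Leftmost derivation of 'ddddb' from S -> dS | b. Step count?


Derivation: S => dS => ddS => dddS => ddddS => ddddb
Steps: 5


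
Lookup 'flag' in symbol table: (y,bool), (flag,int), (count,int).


Lookup 'flag' → type int


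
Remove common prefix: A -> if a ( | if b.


Common prefix: 'if'
Factored: A -> if A', A' -> a ( | b


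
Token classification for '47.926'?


Pattern: digits with a decimal point
Type: FLOAT_LITERAL


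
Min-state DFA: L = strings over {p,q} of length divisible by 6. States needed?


Track length mod 6: states 0..5, accept at 0
Minimal DFA: 6 states


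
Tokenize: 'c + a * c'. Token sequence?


Scan left to right, longest-match per lexeme
Tokens: ID(c), OP(+), ID(a), OP(*), ID(c)


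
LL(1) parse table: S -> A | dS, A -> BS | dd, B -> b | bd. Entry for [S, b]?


For [S, b]: 'b' ∈ FIRST(A)
Entry: S -> A


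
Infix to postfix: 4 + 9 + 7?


Left to right (same or higher precedence on left)
Postfix: 4 9 + 7 +


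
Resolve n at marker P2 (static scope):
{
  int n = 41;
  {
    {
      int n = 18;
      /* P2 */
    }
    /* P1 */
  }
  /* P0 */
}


n declared in the same block as P2
n = 18


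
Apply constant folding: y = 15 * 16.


15 * 16 = 240 at compile time
Optimized: y = 240


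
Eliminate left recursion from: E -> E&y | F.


Left-recursive alternatives: E&y; non-recursive: F
Introduce E': E -> FE', E' -> &yE' | ε


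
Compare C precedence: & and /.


'/' is multiplicative (level 10); '&' is bitwise AND (level 5)
Higher level binds tighter
'/' has higher precedence than '&'


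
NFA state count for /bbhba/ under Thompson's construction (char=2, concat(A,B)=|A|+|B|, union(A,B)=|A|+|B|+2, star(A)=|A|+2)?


Syntax tree has 5 char leaf(s), 0 union(s), 0 star(s)
chars contribute 5×2 = 10; each union adds +2; each star adds +2
Total: 10 + 0 + 0 = 10 states


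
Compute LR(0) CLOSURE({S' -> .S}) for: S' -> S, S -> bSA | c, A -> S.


Start: S' -> .S
For each item with dot before a nonterminal B, add B -> .γ for every B-production
Closure: [S' -> .S, S -> .bSA, S -> .c]


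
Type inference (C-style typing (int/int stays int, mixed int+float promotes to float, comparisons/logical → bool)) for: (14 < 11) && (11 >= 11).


Operand types: bool && bool
Rule: logical operators take bool operands and yield bool
Result type: bool


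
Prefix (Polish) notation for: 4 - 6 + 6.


left-to-right (same/higher precedence on left): tree is (+ (- 4 6) 6)
Prefix: + - 4 6 6


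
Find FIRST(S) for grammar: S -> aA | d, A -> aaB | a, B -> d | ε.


Per alternative of S: FIRST(aA) = {a}; FIRST(d) = {d}
FIRST(S) = {a, d}


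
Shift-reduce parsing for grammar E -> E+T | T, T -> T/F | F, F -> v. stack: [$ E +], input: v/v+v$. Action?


no handle ('E+' is not any RHS); shift 'v'
Action: shift


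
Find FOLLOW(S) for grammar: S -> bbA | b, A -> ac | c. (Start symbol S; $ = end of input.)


$ ∈ FOLLOW(S). For each A -> αBβ: add FIRST(β)\{ε} to FOLLOW(B); if β nullable, add FOLLOW(A).
FOLLOW(S) = {$}


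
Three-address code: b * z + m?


Break into single-operator statements:
t1 = b * z
t2 = t1 + m
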